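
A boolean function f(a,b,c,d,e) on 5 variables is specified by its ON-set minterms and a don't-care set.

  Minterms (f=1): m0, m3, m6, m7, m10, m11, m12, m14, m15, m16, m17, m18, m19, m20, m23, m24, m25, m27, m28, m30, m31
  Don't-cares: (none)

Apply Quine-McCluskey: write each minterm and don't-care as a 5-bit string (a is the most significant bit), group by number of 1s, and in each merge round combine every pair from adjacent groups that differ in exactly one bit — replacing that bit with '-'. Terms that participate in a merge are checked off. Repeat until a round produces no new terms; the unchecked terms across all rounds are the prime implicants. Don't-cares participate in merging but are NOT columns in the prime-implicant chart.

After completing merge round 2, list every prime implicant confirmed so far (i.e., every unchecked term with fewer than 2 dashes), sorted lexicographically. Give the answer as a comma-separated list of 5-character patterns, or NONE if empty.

size-2^0 implicants → 00000(✓)  00011(✓)  00110(✓)  00111(✓)  01010(✓)  01011(✓)  01100(✓)  01110(✓)  01111(✓)  10000(✓)  10001(✓)  10010(✓)  10011(✓)  10100(✓)  10111(✓)  11000(✓)  11001(✓)  11011(✓)  11100(✓)  11110(✓)  11111(✓)
size-2^1 implicants → -0000  -0011(✓)  -0111(✓)  -1011(✓)  -1100(✓)  -1110(✓)  -1111(✓)  0-011(✓)  0-110(✓)  0-111(✓)  00-11(✓)  0011-(✓)  01-10(✓)  01-11(✓)  0101-(✓)  011-0(✓)  0111-(✓)  1-000(✓)  1-001(✓)  1-011(✓)  1-100(✓)  1-111(✓)  10-00(✓)  10-11(✓)  100-0(✓)  100-1(✓)  1000-(✓)  1001-(✓)  11-00(✓)  11-11(✓)  110-1(✓)  1100-(✓)  111-0(✓)  1111-(✓)
size-2^2 implicants → --011(✓)  --111(✓)  -0-11(✓)  -1-11(✓)  -11-0  -111-  0--11(✓)  0-11-  01-1-  1--00  1--11(✓)  1-0-1  1-00-  100--
size-2^3 implicants → ---11
Unchecked terms (primes): ---11, -0000, -11-0, -111-, 0-11-, 01-1-, 1--00, 1-0-1, 1-00-, 100--

-0000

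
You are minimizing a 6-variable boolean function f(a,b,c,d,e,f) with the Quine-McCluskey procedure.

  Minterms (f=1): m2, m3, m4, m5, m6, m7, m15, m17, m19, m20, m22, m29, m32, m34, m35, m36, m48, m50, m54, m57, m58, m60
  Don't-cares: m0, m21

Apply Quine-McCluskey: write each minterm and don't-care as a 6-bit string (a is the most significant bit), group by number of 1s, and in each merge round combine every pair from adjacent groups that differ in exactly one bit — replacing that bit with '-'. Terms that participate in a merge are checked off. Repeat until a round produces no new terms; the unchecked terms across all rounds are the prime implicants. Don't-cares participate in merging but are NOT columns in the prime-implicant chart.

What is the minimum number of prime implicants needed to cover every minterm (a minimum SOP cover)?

12

[col 0] 000000*, 000010*, 000011*, 000100*, 000101*, 000110*, 000111*, 001111*, 010001*, 010011*, 010100*, 010101*, 010110*, 011101*, 100000*, 100010*, 100011*, 100100*, 110000*, 110010*, 110110*, 111001, 111010*, 111100
[col 1] -00000*, -00010*, -00011*, -00100*, -10110, 0-0011, 0-0100*, 0-0101*, 0-0110*, 00-111, 000-00*, 000-10*, 000-11*, 0000-0*, 00001-*, 0001-0*, 0001-1*, 00010-*, 00011-*, 01-101, 010-01, 0100-1, 0101-0*, 01010-*, 1-0000*, 1-0010*, 100-00*, 1000-0*, 10001-*, 11-010, 110-10, 1100-0*
[col 2] -00-00, -000-0, -0001-, 0-01-0, 0-010-, 000--0, 000-1-, 0001--, 1-00-0
Prime implicants: -00-00, -000-0, -0001-, -10110, 0-0011, 0-01-0, 0-010-, 00-111, 000--0, 000-1-, 0001--, 01-101, 010-01, 0100-1, 1-00-0, 11-010, 110-10, 111001, 111100
PI chart (minterm → PIs covering it):
  2 | -000-0,-0001-,000--0,000-1-
  3 | -0001-,0-0011,000-1-
  4 | -00-00,0-01-0,0-010-,000--0,0001--
  5 | 0-010-,0001--
  6 | 0-01-0,000--0,000-1-,0001--
  7 | 00-111,000-1-,0001--
  15 | 00-111  (sole → essential)
  17 | 010-01,0100-1
  19 | 0-0011,0100-1
  20 | 0-01-0,0-010-
  22 | -10110,0-01-0
  29 | 01-101  (sole → essential)
  32 | -00-00,-000-0,1-00-0
  34 | -000-0,-0001-,1-00-0
  35 | -0001-  (sole → essential)
  36 | -00-00  (sole → essential)
  48 | 1-00-0  (sole → essential)
  50 | 1-00-0,11-010,110-10
  54 | -10110,110-10
  57 | 111001  (sole → essential)
  58 | 11-010  (sole → essential)
  60 | 111100  (sole → essential)
Essential prime implicants: -00-00, -0001-, 00-111, 01-101, 1-00-0, 11-010, 111001, 111100
Petrick residual → -10110, 0-01-0, 0-010-, 0100-1
Minimum SOP uses 12 PIs: b'c'e'f' + b'c'd'e + bc'def' + a'c'df' + a'c'de' + a'b'def + a'bde'f + a'bc'd'f + ac'd'f' + abd'ef' + abcd'e'f + abcde'f'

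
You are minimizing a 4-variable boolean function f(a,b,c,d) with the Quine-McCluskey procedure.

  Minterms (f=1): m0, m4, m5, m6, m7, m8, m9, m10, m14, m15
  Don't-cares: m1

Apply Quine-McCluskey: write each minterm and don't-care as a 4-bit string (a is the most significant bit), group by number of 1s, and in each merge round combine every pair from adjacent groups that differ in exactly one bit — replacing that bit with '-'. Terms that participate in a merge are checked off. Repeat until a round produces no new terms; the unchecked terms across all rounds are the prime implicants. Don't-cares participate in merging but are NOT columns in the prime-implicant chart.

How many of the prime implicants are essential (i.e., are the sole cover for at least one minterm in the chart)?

[col 0] 0000*, 0001*, 0100*, 0101*, 0110*, 0111*, 1000*, 1001*, 1010*, 1110*, 1111*
[col 1] -000*, -001*, -110*, -111*, 0-00*, 0-01*, 000-*, 01-0*, 01-1*, 010-*, 011-*, 1-10, 10-0, 100-*, 111-*
[col 2] -00-, -11-, 0-0-, 01--
Prime implicants: -00-, -11-, 0-0-, 01--, 1-10, 10-0
PI chart (minterm → PIs covering it):
  0 | -00-,0-0-
  4 | 0-0-,01--
  5 | 0-0-,01--
  6 | -11-,01--
  7 | -11-,01--
  8 | -00-,10-0
  9 | -00-  (sole → essential)
  10 | 1-10,10-0
  14 | -11-,1-10
  15 | -11-  (sole → essential)
Essential prime implicants: -00-, -11-

2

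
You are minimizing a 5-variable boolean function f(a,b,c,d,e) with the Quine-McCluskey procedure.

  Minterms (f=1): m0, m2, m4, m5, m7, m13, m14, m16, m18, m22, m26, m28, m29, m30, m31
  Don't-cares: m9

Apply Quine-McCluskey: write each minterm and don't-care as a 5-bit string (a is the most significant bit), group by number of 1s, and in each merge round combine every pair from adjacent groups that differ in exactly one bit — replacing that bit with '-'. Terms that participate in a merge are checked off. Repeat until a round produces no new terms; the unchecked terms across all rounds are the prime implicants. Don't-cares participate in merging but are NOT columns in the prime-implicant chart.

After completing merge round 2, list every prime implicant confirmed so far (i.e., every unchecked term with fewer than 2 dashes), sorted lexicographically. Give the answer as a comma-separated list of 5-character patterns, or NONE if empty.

-1101, -1110, 0-101, 00-00, 001-1, 0010-, 01-01

[col 0] 00000*, 00010*, 00100*, 00101*, 00111*, 01001*, 01101*, 01110*, 10000*, 10010*, 10110*, 11010*, 11100*, 11101*, 11110*, 11111*
[col 1] -0000*, -0010*, -1101, -1110, 0-101, 00-00, 000-0*, 001-1, 0010-, 01-01, 1-010*, 1-110*, 10-10*, 100-0*, 11-10*, 111-0*, 111-1*, 1110-*, 1111-*
[col 2] -00-0, 1--10, 111--
Prime implicants: -00-0, -1101, -1110, 0-101, 00-00, 001-1, 0010-, 01-01, 1--10, 111--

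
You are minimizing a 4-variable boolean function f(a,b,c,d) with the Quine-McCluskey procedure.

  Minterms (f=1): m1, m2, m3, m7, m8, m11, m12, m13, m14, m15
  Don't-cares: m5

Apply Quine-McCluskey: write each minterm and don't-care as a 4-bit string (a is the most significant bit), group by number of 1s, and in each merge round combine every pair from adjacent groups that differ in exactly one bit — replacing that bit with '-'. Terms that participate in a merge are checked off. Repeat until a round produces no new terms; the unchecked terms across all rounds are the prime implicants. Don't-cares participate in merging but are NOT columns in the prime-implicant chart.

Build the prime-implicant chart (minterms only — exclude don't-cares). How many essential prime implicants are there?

[col 0] 0001*, 0010*, 0011*, 0101*, 0111*, 1000*, 1011*, 1100*, 1101*, 1110*, 1111*
[col 1] -011*, -101*, -111*, 0-01*, 0-11*, 00-1*, 001-, 01-1*, 1-00, 1-11*, 11-0*, 11-1*, 110-*, 111-*
[col 2] --11, -1-1, 0--1, 11--
Prime implicants: --11, -1-1, 0--1, 001-, 1-00, 11--
PI chart (minterm → PIs covering it):
  1 | 0--1  (sole → essential)
  2 | 001-  (sole → essential)
  3 | --11,0--1,001-
  7 | --11,-1-1,0--1
  8 | 1-00  (sole → essential)
  11 | --11  (sole → essential)
  12 | 1-00,11--
  13 | -1-1,11--
  14 | 11--  (sole → essential)
  15 | --11,-1-1,11--
Essential prime implicants: --11, 0--1, 001-, 1-00, 11--

5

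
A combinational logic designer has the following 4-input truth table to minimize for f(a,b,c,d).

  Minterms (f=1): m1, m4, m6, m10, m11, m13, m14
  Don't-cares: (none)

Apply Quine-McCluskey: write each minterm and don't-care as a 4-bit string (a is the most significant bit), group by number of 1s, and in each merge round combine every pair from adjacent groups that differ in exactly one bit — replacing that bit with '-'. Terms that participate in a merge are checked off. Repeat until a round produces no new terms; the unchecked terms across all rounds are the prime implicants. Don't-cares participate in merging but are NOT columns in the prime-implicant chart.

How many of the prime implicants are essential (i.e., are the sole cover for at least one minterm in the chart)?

size-2^0 implicants → 0001  0100(✓)  0110(✓)  1010(✓)  1011(✓)  1101  1110(✓)
size-2^1 implicants → -110  01-0  1-10  101-
Unchecked terms (primes): -110, 0001, 01-0, 1-10, 101-, 1101
Minterm coverage:
  m1 ⊆ 0001 [E]
  m4 ⊆ 01-0 [E]
  m6 ⊆ -110,01-0
  m10 ⊆ 1-10,101-
  m11 ⊆ 101- [E]
  m13 ⊆ 1101 [E]
  m14 ⊆ -110,1-10
E = {0001, 01-0, 101-, 1101}

4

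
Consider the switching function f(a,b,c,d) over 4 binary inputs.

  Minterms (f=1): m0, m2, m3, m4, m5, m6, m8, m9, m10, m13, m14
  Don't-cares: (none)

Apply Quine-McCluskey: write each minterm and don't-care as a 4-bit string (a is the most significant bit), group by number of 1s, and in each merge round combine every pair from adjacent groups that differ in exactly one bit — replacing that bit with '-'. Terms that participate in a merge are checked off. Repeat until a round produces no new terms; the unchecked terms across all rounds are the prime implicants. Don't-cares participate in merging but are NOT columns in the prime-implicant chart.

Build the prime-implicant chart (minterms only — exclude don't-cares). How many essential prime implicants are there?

2

size-2^0 implicants → 0000(✓)  0010(✓)  0011(✓)  0100(✓)  0101(✓)  0110(✓)  1000(✓)  1001(✓)  1010(✓)  1101(✓)  1110(✓)
size-2^1 implicants → -000(✓)  -010(✓)  -101  -110(✓)  0-00(✓)  0-10(✓)  00-0(✓)  001-  01-0(✓)  010-  1-01  1-10(✓)  10-0(✓)  100-
size-2^2 implicants → --10  -0-0  0--0
Unchecked terms (primes): --10, -0-0, -101, 0--0, 001-, 010-, 1-01, 100-
Minterm coverage:
  m0 ⊆ -0-0,0--0
  m2 ⊆ --10,-0-0,0--0,001-
  m3 ⊆ 001- [E]
  m4 ⊆ 0--0,010-
  m5 ⊆ -101,010-
  m6 ⊆ --10,0--0
  m8 ⊆ -0-0,100-
  m9 ⊆ 1-01,100-
  m10 ⊆ --10,-0-0
  m13 ⊆ -101,1-01
  m14 ⊆ --10 [E]
E = {--10, 001-}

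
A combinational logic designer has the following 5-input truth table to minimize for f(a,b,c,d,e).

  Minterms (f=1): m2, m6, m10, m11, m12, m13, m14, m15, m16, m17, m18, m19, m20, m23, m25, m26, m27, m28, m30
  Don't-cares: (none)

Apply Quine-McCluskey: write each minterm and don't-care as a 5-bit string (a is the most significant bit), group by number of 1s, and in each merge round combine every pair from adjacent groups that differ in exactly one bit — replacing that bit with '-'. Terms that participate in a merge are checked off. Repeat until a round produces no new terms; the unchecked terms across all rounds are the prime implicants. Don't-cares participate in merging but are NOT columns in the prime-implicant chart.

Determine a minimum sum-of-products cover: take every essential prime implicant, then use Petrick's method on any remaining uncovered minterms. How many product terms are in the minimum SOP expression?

[col 0] 00010*, 00110*, 01010*, 01011*, 01100*, 01101*, 01110*, 01111*, 10000*, 10001*, 10010*, 10011*, 10100*, 10111*, 11001*, 11010*, 11011*, 11100*, 11110*
[col 1] -0010*, -1010*, -1011*, -1100*, -1110*, 0-010*, 0-110*, 00-10*, 01-10*, 01-11*, 0101-*, 011-0*, 011-1*, 0110-*, 0111-*, 1-001*, 1-010*, 1-011*, 1-100, 10-00, 10-11, 100-0*, 100-1*, 1000-*, 1001-*, 11-10*, 110-1*, 1101-*, 111-0*
[col 2] --010, -1-10, -101-, -11-0, 0--10, 01-1-, 011--, 1-0-1, 1-01-, 100--
Prime implicants: --010, -1-10, -101-, -11-0, 0--10, 01-1-, 011--, 1-0-1, 1-01-, 1-100, 10-00, 10-11, 100--
PI chart (minterm → PIs covering it):
  2 | --010,0--10
  6 | 0--10  (sole → essential)
  10 | --010,-1-10,-101-,0--10,01-1-
  11 | -101-,01-1-
  12 | -11-0,011--
  13 | 011--  (sole → essential)
  14 | -1-10,-11-0,0--10,01-1-,011--
  15 | 01-1-,011--
  16 | 10-00,100--
  17 | 1-0-1,100--
  18 | --010,1-01-,100--
  19 | 1-0-1,1-01-,10-11,100--
  20 | 1-100,10-00
  23 | 10-11  (sole → essential)
  25 | 1-0-1  (sole → essential)
  26 | --010,-1-10,-101-,1-01-
  27 | -101-,1-0-1,1-01-
  28 | -11-0,1-100
  30 | -1-10,-11-0
Essential prime implicants: 0--10, 011--, 1-0-1, 10-11
Petrick residual → --010, -101-, -11-0, 10-00
Minimum SOP uses 8 PIs: c'de' + bc'd + bce' + a'de' + a'bc + ac'e + ab'd'e' + ab'de

8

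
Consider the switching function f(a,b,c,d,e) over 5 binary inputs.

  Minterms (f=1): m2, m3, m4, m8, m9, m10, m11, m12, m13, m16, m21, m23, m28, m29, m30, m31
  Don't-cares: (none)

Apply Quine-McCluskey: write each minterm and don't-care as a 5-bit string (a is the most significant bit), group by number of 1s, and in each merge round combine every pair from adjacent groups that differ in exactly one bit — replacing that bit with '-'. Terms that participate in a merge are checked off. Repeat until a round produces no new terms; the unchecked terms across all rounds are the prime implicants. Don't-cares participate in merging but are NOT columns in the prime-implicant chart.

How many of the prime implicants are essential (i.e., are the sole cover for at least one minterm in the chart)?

Round 0: 00010✓ 00011✓ 00100✓ 01000✓ 01001✓ 01010✓ 01011✓ 01100✓ 01101✓ 10000 10101✓ 10111✓ 11100✓ 11101✓ 11110✓ 11111✓
Round 1: -1100✓ -1101✓ 0-010✓ 0-011✓ 0-100 0001-✓ 01-00✓ 01-01✓ 010-0✓ 010-1✓ 0100-✓ 0101-✓ 0110-✓ 1-101✓ 1-111✓ 101-1✓ 111-0✓ 111-1✓ 1110-✓ 1111-✓
Round 2: -110- 0-01- 01-0- 010-- 1-1-1 111--
PIs = {-110-, 0-01-, 0-100, 01-0-, 010--, 1-1-1, 10000, 111--}
Coverage chart:
  m2: 0-01- ←essential
  m3: 0-01- ←essential
  m4: 0-100 ←essential
  m8: 01-0-,010--
  m9: 01-0-,010--
  m10: 0-01-,010--
  m11: 0-01-,010--
  m12: -110-,0-100,01-0-
  m13: -110-,01-0-
  m16: 10000 ←essential
  m21: 1-1-1 ←essential
  m23: 1-1-1 ←essential
  m28: -110-,111--
  m29: -110-,1-1-1,111--
  m30: 111-- ←essential
  m31: 1-1-1,111--
Essential: 0-01-, 0-100, 1-1-1, 10000, 111--

5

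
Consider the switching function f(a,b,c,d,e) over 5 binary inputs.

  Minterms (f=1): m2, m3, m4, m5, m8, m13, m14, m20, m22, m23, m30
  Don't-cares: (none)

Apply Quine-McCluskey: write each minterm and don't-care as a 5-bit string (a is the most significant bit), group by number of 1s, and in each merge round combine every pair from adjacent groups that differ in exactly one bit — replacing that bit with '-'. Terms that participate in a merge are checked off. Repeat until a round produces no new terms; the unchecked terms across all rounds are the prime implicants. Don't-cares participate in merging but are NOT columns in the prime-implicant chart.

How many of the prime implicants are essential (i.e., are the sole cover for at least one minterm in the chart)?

5

Round 0: 00010✓ 00011✓ 00100✓ 00101✓ 01000 01101✓ 01110✓ 10100✓ 10110✓ 10111✓ 11110✓
Round 1: -0100 -1110 0-101 0001- 0010- 1-110 101-0 1011-
PIs = {-0100, -1110, 0-101, 0001-, 0010-, 01000, 1-110, 101-0, 1011-}
Coverage chart:
  m2: 0001- ←essential
  m3: 0001- ←essential
  m4: -0100,0010-
  m5: 0-101,0010-
  m8: 01000 ←essential
  m13: 0-101 ←essential
  m14: -1110 ←essential
  m20: -0100,101-0
  m22: 1-110,101-0,1011-
  m23: 1011- ←essential
  m30: -1110,1-110
Essential: -1110, 0-101, 0001-, 01000, 1011-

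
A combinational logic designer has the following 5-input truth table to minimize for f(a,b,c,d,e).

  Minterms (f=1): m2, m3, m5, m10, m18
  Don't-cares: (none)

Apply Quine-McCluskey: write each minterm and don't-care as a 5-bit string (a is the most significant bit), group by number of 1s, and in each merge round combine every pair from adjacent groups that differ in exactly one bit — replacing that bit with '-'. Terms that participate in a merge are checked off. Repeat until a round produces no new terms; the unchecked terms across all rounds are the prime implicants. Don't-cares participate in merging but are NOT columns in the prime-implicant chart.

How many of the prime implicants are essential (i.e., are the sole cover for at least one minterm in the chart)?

4

size-2^0 implicants → 00010(✓)  00011(✓)  00101  01010(✓)  10010(✓)
size-2^1 implicants → -0010  0-010  0001-
Unchecked terms (primes): -0010, 0-010, 0001-, 00101
Minterm coverage:
  m2 ⊆ -0010,0-010,0001-
  m3 ⊆ 0001- [E]
  m5 ⊆ 00101 [E]
  m10 ⊆ 0-010 [E]
  m18 ⊆ -0010 [E]
E = {-0010, 0-010, 0001-, 00101}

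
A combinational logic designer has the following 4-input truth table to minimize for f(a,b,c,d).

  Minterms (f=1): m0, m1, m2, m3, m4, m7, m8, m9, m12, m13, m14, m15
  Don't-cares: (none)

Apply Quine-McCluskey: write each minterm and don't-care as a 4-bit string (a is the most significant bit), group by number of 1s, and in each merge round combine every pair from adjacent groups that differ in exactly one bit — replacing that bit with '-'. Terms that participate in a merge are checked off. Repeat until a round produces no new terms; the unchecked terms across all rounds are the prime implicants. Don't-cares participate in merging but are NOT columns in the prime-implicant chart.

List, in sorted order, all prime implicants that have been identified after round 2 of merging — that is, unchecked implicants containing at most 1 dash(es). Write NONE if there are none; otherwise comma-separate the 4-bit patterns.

-111, 0-11

size-2^0 implicants → 0000(✓)  0001(✓)  0010(✓)  0011(✓)  0100(✓)  0111(✓)  1000(✓)  1001(✓)  1100(✓)  1101(✓)  1110(✓)  1111(✓)
size-2^1 implicants → -000(✓)  -001(✓)  -100(✓)  -111  0-00(✓)  0-11  00-0(✓)  00-1(✓)  000-(✓)  001-(✓)  1-00(✓)  1-01(✓)  100-(✓)  11-0(✓)  11-1(✓)  110-(✓)  111-(✓)
size-2^2 implicants → --00  -00-  00--  1-0-  11--
Unchecked terms (primes): --00, -00-, -111, 0-11, 00--, 1-0-, 11--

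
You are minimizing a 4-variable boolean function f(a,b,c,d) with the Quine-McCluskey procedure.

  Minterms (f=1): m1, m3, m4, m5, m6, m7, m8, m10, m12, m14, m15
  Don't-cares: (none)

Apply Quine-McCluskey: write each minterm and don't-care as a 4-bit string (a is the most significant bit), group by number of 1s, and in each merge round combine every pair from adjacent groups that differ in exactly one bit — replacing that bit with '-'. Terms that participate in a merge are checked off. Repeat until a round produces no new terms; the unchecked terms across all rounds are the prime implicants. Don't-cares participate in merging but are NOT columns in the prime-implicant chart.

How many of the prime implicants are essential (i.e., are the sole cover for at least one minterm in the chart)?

3

[col 0] 0001*, 0011*, 0100*, 0101*, 0110*, 0111*, 1000*, 1010*, 1100*, 1110*, 1111*
[col 1] -100*, -110*, -111*, 0-01*, 0-11*, 00-1*, 01-0*, 01-1*, 010-*, 011-*, 1-00*, 1-10*, 10-0*, 11-0*, 111-*
[col 2] -1-0, -11-, 0--1, 01--, 1--0
Prime implicants: -1-0, -11-, 0--1, 01--, 1--0
PI chart (minterm → PIs covering it):
  1 | 0--1  (sole → essential)
  3 | 0--1  (sole → essential)
  4 | -1-0,01--
  5 | 0--1,01--
  6 | -1-0,-11-,01--
  7 | -11-,0--1,01--
  8 | 1--0  (sole → essential)
  10 | 1--0  (sole → essential)
  12 | -1-0,1--0
  14 | -1-0,-11-,1--0
  15 | -11-  (sole → essential)
Essential prime implicants: -11-, 0--1, 1--0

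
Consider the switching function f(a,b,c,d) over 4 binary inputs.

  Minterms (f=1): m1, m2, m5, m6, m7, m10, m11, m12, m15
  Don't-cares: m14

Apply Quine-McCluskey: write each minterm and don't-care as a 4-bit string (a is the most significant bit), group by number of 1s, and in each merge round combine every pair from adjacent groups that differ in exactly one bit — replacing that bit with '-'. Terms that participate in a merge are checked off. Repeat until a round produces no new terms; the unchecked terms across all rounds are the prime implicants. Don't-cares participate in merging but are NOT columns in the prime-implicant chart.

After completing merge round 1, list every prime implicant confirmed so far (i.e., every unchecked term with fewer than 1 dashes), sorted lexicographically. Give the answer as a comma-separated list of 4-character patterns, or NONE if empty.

Round 0: 0001✓ 0010✓ 0101✓ 0110✓ 0111✓ 1010✓ 1011✓ 1100✓ 1110✓ 1111✓
Round 1: -010✓ -110✓ -111✓ 0-01 0-10✓ 01-1 011-✓ 1-10✓ 1-11✓ 101-✓ 11-0 111-✓
Round 2: --10 -11- 1-1-
PIs = {--10, -11-, 0-01, 01-1, 1-1-, 11-0}

NONE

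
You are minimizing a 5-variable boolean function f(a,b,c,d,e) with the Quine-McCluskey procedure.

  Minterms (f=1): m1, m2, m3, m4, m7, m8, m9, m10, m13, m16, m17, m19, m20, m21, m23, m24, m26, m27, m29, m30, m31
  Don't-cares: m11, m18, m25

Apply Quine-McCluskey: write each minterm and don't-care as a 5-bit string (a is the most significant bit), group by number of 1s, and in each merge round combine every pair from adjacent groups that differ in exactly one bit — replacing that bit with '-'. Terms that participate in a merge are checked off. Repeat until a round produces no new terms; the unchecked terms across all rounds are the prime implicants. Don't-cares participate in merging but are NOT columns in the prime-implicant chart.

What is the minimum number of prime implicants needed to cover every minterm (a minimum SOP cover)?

[col 0] 00001*, 00010*, 00011*, 00100*, 00111*, 01000*, 01001*, 01010*, 01011*, 01101*, 10000*, 10001*, 10010*, 10011*, 10100*, 10101*, 10111*, 11000*, 11001*, 11010*, 11011*, 11101*, 11110*, 11111*
[col 1] -0001*, -0010*, -0011*, -0100, -0111*, -1000*, -1001*, -1010*, -1011*, -1101*, 0-001*, 0-010*, 0-011*, 00-11*, 000-1*, 0001-*, 01-01*, 010-0*, 010-1*, 0100-*, 0101-*, 1-000*, 1-001*, 1-010*, 1-011*, 1-101*, 1-111*, 10-00*, 10-01*, 10-11*, 100-0*, 100-1*, 1000-*, 1001-*, 101-1*, 1010-*, 11-01*, 11-10*, 11-11*, 110-0*, 110-1*, 1100-*, 1101-*, 111-1*, 1111-*
[col 2] --001*, --010*, --011*, -0-11, -00-1*, -001-*, -1-01, -10-0*, -10-1*, -100-*, -101-*, 0-0-1*, 0-01-*, 010--*, 1--01*, 1--11*, 1-0-0*, 1-0-1*, 1-00-*, 1-01-*, 1-1-1*, 10--1*, 10-0-, 100--*, 11--1*, 11-1-, 110--*
[col 3] --0-1, --01-, -10--, 1---1, 1-0--
Prime implicants: --0-1, --01-, -0-11, -0100, -1-01, -10--, 1---1, 1-0--, 10-0-, 11-1-
PI chart (minterm → PIs covering it):
  1 | --0-1  (sole → essential)
  2 | --01-  (sole → essential)
  3 | --0-1,--01-,-0-11
  4 | -0100  (sole → essential)
  7 | -0-11  (sole → essential)
  8 | -10--  (sole → essential)
  9 | --0-1,-1-01,-10--
  10 | --01-,-10--
  13 | -1-01  (sole → essential)
  16 | 1-0--,10-0-
  17 | --0-1,1---1,1-0--,10-0-
  19 | --0-1,--01-,-0-11,1---1,1-0--
  20 | -0100,10-0-
  21 | 1---1,10-0-
  23 | -0-11,1---1
  24 | -10--,1-0--
  26 | --01-,-10--,1-0--,11-1-
  27 | --0-1,--01-,-10--,1---1,1-0--,11-1-
  29 | -1-01,1---1
  30 | 11-1-  (sole → essential)
  31 | 1---1,11-1-
Essential prime implicants: --0-1, --01-, -0-11, -0100, -1-01, -10--, 11-1-
Petrick residual → 10-0-
Minimum SOP uses 8 PIs: c'e + c'd + b'de + b'cd'e' + bd'e + bc' + ab'd' + abd

8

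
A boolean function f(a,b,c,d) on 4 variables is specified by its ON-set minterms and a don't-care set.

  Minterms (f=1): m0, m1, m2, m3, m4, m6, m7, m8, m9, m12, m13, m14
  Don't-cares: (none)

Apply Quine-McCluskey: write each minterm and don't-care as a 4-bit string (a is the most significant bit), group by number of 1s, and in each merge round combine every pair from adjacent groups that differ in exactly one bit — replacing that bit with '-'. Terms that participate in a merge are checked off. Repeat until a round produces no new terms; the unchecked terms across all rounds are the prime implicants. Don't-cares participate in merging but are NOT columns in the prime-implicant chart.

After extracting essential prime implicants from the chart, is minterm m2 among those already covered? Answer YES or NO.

size-2^0 implicants → 0000(✓)  0001(✓)  0010(✓)  0011(✓)  0100(✓)  0110(✓)  0111(✓)  1000(✓)  1001(✓)  1100(✓)  1101(✓)  1110(✓)
size-2^1 implicants → -000(✓)  -001(✓)  -100(✓)  -110(✓)  0-00(✓)  0-10(✓)  0-11(✓)  00-0(✓)  00-1(✓)  000-(✓)  001-(✓)  01-0(✓)  011-(✓)  1-00(✓)  1-01(✓)  100-(✓)  11-0(✓)  110-(✓)
size-2^2 implicants → --00  -00-  -1-0  0--0  0-1-  00--  1-0-
Unchecked terms (primes): --00, -00-, -1-0, 0--0, 0-1-, 00--, 1-0-
Minterm coverage:
  m0 ⊆ --00,-00-,0--0,00--
  m1 ⊆ -00-,00--
  m2 ⊆ 0--0,0-1-,00--
  m3 ⊆ 0-1-,00--
  m4 ⊆ --00,-1-0,0--0
  m6 ⊆ -1-0,0--0,0-1-
  m7 ⊆ 0-1- [E]
  m8 ⊆ --00,-00-,1-0-
  m9 ⊆ -00-,1-0-
  m12 ⊆ --00,-1-0,1-0-
  m13 ⊆ 1-0- [E]
  m14 ⊆ -1-0 [E]
E = {-1-0, 0-1-, 1-0-}

YES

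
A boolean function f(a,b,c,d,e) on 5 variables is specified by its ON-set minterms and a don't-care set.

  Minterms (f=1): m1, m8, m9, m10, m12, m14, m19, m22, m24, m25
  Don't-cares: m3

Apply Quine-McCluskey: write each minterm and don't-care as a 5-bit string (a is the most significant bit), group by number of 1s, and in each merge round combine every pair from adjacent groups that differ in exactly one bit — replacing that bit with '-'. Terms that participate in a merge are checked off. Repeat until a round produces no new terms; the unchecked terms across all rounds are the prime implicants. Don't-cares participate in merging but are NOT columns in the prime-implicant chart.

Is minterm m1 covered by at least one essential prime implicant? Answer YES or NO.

NO

size-2^0 implicants → 00001(✓)  00011(✓)  01000(✓)  01001(✓)  01010(✓)  01100(✓)  01110(✓)  10011(✓)  10110  11000(✓)  11001(✓)
size-2^1 implicants → -0011  -1000(✓)  -1001(✓)  0-001  000-1  01-00(✓)  01-10(✓)  010-0(✓)  0100-(✓)  011-0(✓)  1100-(✓)
size-2^2 implicants → -100-  01--0
Unchecked terms (primes): -0011, -100-, 0-001, 000-1, 01--0, 10110
Minterm coverage:
  m1 ⊆ 0-001,000-1
  m8 ⊆ -100-,01--0
  m9 ⊆ -100-,0-001
  m10 ⊆ 01--0 [E]
  m12 ⊆ 01--0 [E]
  m14 ⊆ 01--0 [E]
  m19 ⊆ -0011 [E]
  m22 ⊆ 10110 [E]
  m24 ⊆ -100- [E]
  m25 ⊆ -100- [E]
E = {-0011, -100-, 01--0, 10110}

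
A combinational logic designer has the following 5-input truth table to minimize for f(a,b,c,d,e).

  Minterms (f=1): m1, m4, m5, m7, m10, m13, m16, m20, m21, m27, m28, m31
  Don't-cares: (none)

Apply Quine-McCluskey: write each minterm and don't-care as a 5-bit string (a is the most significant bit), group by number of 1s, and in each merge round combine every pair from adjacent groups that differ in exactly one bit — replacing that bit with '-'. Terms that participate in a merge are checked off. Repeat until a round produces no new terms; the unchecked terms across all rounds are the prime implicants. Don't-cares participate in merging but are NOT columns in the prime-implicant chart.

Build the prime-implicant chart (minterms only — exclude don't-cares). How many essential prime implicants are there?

8

[col 0] 00001*, 00100*, 00101*, 00111*, 01010, 01101*, 10000*, 10100*, 10101*, 11011*, 11100*, 11111*
[col 1] -0100*, -0101*, 0-101, 00-01, 001-1, 0010-*, 1-100, 10-00, 1010-*, 11-11
[col 2] -010-
Prime implicants: -010-, 0-101, 00-01, 001-1, 01010, 1-100, 10-00, 11-11
PI chart (minterm → PIs covering it):
  1 | 00-01  (sole → essential)
  4 | -010-  (sole → essential)
  5 | -010-,0-101,00-01,001-1
  7 | 001-1  (sole → essential)
  10 | 01010  (sole → essential)
  13 | 0-101  (sole → essential)
  16 | 10-00  (sole → essential)
  20 | -010-,1-100,10-00
  21 | -010-  (sole → essential)
  27 | 11-11  (sole → essential)
  28 | 1-100  (sole → essential)
  31 | 11-11  (sole → essential)
Essential prime implicants: -010-, 0-101, 00-01, 001-1, 01010, 1-100, 10-00, 11-11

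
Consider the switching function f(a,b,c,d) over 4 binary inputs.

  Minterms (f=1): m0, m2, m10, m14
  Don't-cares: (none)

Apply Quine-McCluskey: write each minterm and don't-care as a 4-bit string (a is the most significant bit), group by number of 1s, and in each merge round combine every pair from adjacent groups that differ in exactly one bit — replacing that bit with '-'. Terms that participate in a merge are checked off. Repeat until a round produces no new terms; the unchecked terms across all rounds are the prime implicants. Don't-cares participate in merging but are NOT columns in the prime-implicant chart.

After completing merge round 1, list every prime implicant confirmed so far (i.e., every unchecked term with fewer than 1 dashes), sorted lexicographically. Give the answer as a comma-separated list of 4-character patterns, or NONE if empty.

NONE

[col 0] 0000*, 0010*, 1010*, 1110*
[col 1] -010, 00-0, 1-10
Prime implicants: -010, 00-0, 1-10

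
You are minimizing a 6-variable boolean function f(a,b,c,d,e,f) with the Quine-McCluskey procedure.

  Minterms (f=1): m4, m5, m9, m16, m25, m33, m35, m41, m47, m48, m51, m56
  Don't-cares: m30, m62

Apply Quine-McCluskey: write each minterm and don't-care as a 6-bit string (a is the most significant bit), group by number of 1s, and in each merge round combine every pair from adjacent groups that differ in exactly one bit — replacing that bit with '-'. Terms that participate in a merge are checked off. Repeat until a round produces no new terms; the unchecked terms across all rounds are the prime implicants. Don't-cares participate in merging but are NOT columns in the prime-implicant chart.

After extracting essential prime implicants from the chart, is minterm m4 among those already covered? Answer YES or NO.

YES

[col 0] 000100*, 000101*, 001001*, 010000*, 011001*, 011110*, 100001*, 100011*, 101001*, 101111, 110000*, 110011*, 111000*, 111110*
[col 1] -01001, -10000, -11110, 0-1001, 00010-, 1-0011, 10-001, 1000-1, 11-000
Prime implicants: -01001, -10000, -11110, 0-1001, 00010-, 1-0011, 10-001, 1000-1, 101111, 11-000
PI chart (minterm → PIs covering it):
  4 | 00010-  (sole → essential)
  5 | 00010-  (sole → essential)
  9 | -01001,0-1001
  16 | -10000  (sole → essential)
  25 | 0-1001  (sole → essential)
  33 | 10-001,1000-1
  35 | 1-0011,1000-1
  41 | -01001,10-001
  47 | 101111  (sole → essential)
  48 | -10000,11-000
  51 | 1-0011  (sole → essential)
  56 | 11-000  (sole → essential)
Essential prime implicants: -10000, 0-1001, 00010-, 1-0011, 101111, 11-000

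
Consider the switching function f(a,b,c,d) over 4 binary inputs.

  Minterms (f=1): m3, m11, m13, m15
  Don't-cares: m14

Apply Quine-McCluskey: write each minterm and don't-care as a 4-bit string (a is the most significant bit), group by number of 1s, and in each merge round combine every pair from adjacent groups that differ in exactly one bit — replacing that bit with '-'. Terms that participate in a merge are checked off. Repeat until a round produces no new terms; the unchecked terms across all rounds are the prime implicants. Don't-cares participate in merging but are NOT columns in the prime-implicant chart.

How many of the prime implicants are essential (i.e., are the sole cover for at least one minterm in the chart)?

2

size-2^0 implicants → 0011(✓)  1011(✓)  1101(✓)  1110(✓)  1111(✓)
size-2^1 implicants → -011  1-11  11-1  111-
Unchecked terms (primes): -011, 1-11, 11-1, 111-
Minterm coverage:
  m3 ⊆ -011 [E]
  m11 ⊆ -011,1-11
  m13 ⊆ 11-1 [E]
  m15 ⊆ 1-11,11-1,111-
E = {-011, 11-1}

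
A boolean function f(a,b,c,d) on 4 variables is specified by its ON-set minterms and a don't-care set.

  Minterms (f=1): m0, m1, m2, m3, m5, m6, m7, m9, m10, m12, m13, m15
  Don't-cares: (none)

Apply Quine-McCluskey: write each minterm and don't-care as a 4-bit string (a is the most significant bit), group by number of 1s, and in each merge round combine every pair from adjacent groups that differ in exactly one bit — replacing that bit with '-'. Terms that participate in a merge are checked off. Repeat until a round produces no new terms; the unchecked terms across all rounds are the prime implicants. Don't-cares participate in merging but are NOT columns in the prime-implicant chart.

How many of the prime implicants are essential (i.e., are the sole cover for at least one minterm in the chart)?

size-2^0 implicants → 0000(✓)  0001(✓)  0010(✓)  0011(✓)  0101(✓)  0110(✓)  0111(✓)  1001(✓)  1010(✓)  1100(✓)  1101(✓)  1111(✓)
size-2^1 implicants → -001(✓)  -010  -101(✓)  -111(✓)  0-01(✓)  0-10(✓)  0-11(✓)  00-0(✓)  00-1(✓)  000-(✓)  001-(✓)  01-1(✓)  011-(✓)  1-01(✓)  11-1(✓)  110-
size-2^2 implicants → --01  -1-1  0--1  0-1-  00--
Unchecked terms (primes): --01, -010, -1-1, 0--1, 0-1-, 00--, 110-
Minterm coverage:
  m0 ⊆ 00-- [E]
  m1 ⊆ --01,0--1,00--
  m2 ⊆ -010,0-1-,00--
  m3 ⊆ 0--1,0-1-,00--
  m5 ⊆ --01,-1-1,0--1
  m6 ⊆ 0-1- [E]
  m7 ⊆ -1-1,0--1,0-1-
  m9 ⊆ --01 [E]
  m10 ⊆ -010 [E]
  m12 ⊆ 110- [E]
  m13 ⊆ --01,-1-1,110-
  m15 ⊆ -1-1 [E]
E = {--01, -010, -1-1, 0-1-, 00--, 110-}

6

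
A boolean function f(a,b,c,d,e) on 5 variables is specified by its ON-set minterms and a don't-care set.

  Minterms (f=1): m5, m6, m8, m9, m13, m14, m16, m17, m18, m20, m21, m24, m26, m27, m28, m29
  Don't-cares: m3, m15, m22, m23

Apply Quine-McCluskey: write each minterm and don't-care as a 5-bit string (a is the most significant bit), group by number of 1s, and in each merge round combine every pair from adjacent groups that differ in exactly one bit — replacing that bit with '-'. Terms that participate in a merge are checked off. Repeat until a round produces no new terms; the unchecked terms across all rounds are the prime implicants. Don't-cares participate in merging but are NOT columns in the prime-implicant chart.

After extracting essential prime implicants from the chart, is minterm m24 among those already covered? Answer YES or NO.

NO

[col 0] 00011, 00101*, 00110*, 01000*, 01001*, 01101*, 01110*, 01111*, 10000*, 10001*, 10010*, 10100*, 10101*, 10110*, 10111*, 11000*, 11010*, 11011*, 11100*, 11101*
[col 1] -0101*, -0110, -1000, -1101*, 0-101*, 0-110, 01-01, 0100-, 011-1, 0111-, 1-000*, 1-010*, 1-100*, 1-101*, 10-00*, 10-01*, 10-10*, 100-0*, 1000-*, 101-0*, 101-1*, 1010-*, 1011-*, 11-00*, 110-0*, 1101-, 1110-*
[col 2] --101, 1--00, 1-0-0, 1-10-, 10--0, 10-0-, 101--
Prime implicants: --101, -0110, -1000, 0-110, 00011, 01-01, 0100-, 011-1, 0111-, 1--00, 1-0-0, 1-10-, 10--0, 10-0-, 101--, 1101-
PI chart (minterm → PIs covering it):
  5 | --101  (sole → essential)
  6 | -0110,0-110
  8 | -1000,0100-
  9 | 01-01,0100-
  13 | --101,01-01,011-1
  14 | 0-110,0111-
  16 | 1--00,1-0-0,10--0,10-0-
  17 | 10-0-  (sole → essential)
  18 | 1-0-0,10--0
  20 | 1--00,1-10-,10--0,10-0-,101--
  21 | --101,1-10-,10-0-,101--
  24 | -1000,1--00,1-0-0
  26 | 1-0-0,1101-
  27 | 1101-  (sole → essential)
  28 | 1--00,1-10-
  29 | --101,1-10-
Essential prime implicants: --101, 10-0-, 1101-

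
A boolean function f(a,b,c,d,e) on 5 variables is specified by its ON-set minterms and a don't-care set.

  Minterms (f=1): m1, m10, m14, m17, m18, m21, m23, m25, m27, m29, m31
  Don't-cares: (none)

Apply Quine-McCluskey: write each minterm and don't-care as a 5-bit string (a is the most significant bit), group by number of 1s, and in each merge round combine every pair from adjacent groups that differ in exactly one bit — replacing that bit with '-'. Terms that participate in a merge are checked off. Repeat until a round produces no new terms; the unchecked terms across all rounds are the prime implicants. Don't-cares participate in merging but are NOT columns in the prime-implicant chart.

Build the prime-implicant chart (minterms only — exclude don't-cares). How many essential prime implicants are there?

5

Round 0: 00001✓ 01010✓ 01110✓ 10001✓ 10010 10101✓ 10111✓ 11001✓ 11011✓ 11101✓ 11111✓
Round 1: -0001 01-10 1-001✓ 1-101✓ 1-111✓ 10-01✓ 101-1✓ 11-01✓ 11-11✓ 110-1✓ 111-1✓
Round 2: 1--01 1-1-1 11--1
PIs = {-0001, 01-10, 1--01, 1-1-1, 10010, 11--1}
Coverage chart:
  m1: -0001 ←essential
  m10: 01-10 ←essential
  m14: 01-10 ←essential
  m17: -0001,1--01
  m18: 10010 ←essential
  m21: 1--01,1-1-1
  m23: 1-1-1 ←essential
  m25: 1--01,11--1
  m27: 11--1 ←essential
  m29: 1--01,1-1-1,11--1
  m31: 1-1-1,11--1
Essential: -0001, 01-10, 1-1-1, 10010, 11--1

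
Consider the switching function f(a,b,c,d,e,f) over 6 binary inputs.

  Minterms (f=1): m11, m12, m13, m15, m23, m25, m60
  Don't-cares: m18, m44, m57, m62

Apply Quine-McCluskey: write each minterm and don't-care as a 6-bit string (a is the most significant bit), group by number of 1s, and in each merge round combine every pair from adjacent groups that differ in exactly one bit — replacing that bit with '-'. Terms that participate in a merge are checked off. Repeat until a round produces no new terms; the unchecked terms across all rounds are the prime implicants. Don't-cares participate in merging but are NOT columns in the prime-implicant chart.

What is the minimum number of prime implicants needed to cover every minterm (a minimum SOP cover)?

5

size-2^0 implicants → 001011(✓)  001100(✓)  001101(✓)  001111(✓)  010010  010111  011001(✓)  101100(✓)  111001(✓)  111100(✓)  111110(✓)
size-2^1 implicants → -01100  -11001  001-11  0011-1  00110-  1-1100  1111-0
Unchecked terms (primes): -01100, -11001, 001-11, 0011-1, 00110-, 010010, 010111, 1-1100, 1111-0
Minterm coverage:
  m11 ⊆ 001-11 [E]
  m12 ⊆ -01100,00110-
  m13 ⊆ 0011-1,00110-
  m15 ⊆ 001-11,0011-1
  m23 ⊆ 010111 [E]
  m25 ⊆ -11001 [E]
  m60 ⊆ 1-1100,1111-0
E = {-11001, 001-11, 010111}
Petrick residual → 00110-, 1-1100
Cover = bcd'e'f + a'b'cef + a'b'cde' + a'bc'def + acde'f'  |cover|=5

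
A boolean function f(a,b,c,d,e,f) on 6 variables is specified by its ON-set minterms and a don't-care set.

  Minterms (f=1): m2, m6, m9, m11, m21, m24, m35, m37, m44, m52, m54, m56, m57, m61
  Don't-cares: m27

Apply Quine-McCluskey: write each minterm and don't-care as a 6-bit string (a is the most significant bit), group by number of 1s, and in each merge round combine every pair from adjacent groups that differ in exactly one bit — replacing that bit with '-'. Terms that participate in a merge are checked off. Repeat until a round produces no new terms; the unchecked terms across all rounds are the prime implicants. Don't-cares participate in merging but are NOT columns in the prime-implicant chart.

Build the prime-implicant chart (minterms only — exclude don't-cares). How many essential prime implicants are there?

9

[col 0] 000010*, 000110*, 001001*, 001011*, 010101, 011000*, 011011*, 100011, 100101, 101100, 110100*, 110110*, 111000*, 111001*, 111101*
[col 1] -11000, 0-1011, 000-10, 0010-1, 1101-0, 111-01, 11100-
Prime implicants: -11000, 0-1011, 000-10, 0010-1, 010101, 100011, 100101, 101100, 1101-0, 111-01, 11100-
PI chart (minterm → PIs covering it):
  2 | 000-10  (sole → essential)
  6 | 000-10  (sole → essential)
  9 | 0010-1  (sole → essential)
  11 | 0-1011,0010-1
  21 | 010101  (sole → essential)
  24 | -11000  (sole → essential)
  35 | 100011  (sole → essential)
  37 | 100101  (sole → essential)
  44 | 101100  (sole → essential)
  52 | 1101-0  (sole → essential)
  54 | 1101-0  (sole → essential)
  56 | -11000,11100-
  57 | 111-01,11100-
  61 | 111-01  (sole → essential)
Essential prime implicants: -11000, 000-10, 0010-1, 010101, 100011, 100101, 101100, 1101-0, 111-01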